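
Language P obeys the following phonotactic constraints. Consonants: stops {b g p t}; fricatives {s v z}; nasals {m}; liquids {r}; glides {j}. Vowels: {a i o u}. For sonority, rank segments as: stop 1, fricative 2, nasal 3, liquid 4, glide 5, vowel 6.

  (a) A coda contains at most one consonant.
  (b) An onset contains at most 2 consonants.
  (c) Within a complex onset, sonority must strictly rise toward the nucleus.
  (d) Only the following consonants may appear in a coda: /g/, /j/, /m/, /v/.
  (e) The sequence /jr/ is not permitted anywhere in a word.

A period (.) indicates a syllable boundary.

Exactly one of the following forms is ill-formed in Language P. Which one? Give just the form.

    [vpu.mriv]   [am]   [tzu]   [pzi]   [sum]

[vpu.mriv] — violates constraint (c): syllable 1 onset /vp/: /v/ (fricative, 2) → /p/ (stop, 1) does not rise → ill-formed
[am] — σ1 onset /∅/, coda /m/ ok → well-formed
[tzu] — σ1 onset /tz/ (1→2 rises), coda /∅/ ok → well-formed
[pzi] — σ1 onset /pz/ (1→2 rises), coda /∅/ ok → well-formed
[sum] — σ1 onset /s/, coda /m/ ok → well-formed

[vpu.mriv]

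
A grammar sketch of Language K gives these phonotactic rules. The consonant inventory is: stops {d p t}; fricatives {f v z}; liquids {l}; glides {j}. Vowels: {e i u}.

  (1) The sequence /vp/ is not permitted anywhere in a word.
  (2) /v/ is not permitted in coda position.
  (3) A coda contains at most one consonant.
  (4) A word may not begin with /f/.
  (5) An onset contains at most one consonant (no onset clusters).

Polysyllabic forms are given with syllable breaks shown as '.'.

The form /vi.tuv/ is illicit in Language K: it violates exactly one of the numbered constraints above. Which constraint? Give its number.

2

/vi.tuv/: syllable 2 coda contains /v/.
This is a violation of constraint 2: "/v/ is not permitted in coda position."
The remaining constraints (1, 3, 4, 5) are satisfied.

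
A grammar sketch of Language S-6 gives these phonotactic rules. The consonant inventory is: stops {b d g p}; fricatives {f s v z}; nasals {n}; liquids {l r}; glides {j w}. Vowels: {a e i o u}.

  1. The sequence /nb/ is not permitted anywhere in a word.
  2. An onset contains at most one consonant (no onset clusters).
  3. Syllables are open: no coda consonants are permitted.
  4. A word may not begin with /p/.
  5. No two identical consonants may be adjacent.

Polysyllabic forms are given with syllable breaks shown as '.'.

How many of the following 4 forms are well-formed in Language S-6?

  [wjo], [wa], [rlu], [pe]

1

[wjo] — violates constraint 2: syllable 1 onset /wj/ has 2 consonants (> 1) → ill-formed
[wa] — σ1 onset /w/, coda /∅/ ok → well-formed
[rlu] — violates constraint 2: syllable 1 onset /rl/ has 2 consonants (> 1) → ill-formed
[pe] — violates constraint 4: word begins with /p/ → ill-formed
Well-formed: [wa] → 1.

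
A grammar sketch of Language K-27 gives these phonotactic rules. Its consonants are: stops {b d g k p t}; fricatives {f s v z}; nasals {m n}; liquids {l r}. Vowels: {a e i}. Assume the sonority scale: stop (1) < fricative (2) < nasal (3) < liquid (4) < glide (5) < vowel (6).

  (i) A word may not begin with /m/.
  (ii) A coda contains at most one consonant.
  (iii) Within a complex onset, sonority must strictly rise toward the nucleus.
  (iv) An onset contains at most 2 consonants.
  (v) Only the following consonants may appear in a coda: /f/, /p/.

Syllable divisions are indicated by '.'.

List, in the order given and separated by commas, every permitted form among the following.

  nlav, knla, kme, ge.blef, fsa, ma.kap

kme, ge.blef

nlav — violates constraint (v): syllable 1 coda contains /v/, which is not a licensed coda consonant → not permitted
knla — violates constraint (iv): syllable 1 onset /knl/ has 3 consonants (> 2) → not permitted
kme — σ1 onset /km/ (1→3 rises), coda /∅/ ok → permitted
ge.blef — σ1 onset /g/, coda /∅/ ok; σ2 onset /bl/ (1→4 rises), coda /f/ ok → permitted
fsa — violates constraint (iii): syllable 1 onset /fs/: /f/ (fricative, 2) → /s/ (fricative, 2) does not rise → not permitted
ma.kap — violates constraint (i): word begins with /m/ → not permitted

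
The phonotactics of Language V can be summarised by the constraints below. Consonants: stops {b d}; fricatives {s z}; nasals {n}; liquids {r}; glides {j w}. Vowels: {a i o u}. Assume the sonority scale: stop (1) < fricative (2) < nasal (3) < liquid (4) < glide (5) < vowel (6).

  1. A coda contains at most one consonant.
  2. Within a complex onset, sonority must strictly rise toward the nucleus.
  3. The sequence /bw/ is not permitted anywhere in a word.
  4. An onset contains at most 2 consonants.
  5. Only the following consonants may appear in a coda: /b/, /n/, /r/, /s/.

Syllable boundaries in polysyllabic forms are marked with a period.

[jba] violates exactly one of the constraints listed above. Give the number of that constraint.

[jba]: syllable 1 onset /jb/: /j/ (glide, 5) → /b/ (stop, 1) does not rise.
This is a violation of constraint 2: "Within a complex onset, sonority must strictly rise toward the nucleus."
The remaining constraints (1, 3, 4, 5) are satisfied.

2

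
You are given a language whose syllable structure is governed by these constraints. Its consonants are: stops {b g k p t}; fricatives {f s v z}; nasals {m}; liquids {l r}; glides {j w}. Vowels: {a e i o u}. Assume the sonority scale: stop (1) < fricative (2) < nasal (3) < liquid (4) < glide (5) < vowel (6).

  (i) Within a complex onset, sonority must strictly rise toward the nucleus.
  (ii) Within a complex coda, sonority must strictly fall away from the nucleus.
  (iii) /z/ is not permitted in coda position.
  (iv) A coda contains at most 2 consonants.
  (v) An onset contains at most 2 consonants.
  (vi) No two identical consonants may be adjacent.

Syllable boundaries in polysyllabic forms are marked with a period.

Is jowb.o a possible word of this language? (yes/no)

jowb.o — σ1 onset /j/, coda /wb/ (5→1 falls) ok; σ2 onset /∅/, coda /∅/ ok → phonotactically legal

yes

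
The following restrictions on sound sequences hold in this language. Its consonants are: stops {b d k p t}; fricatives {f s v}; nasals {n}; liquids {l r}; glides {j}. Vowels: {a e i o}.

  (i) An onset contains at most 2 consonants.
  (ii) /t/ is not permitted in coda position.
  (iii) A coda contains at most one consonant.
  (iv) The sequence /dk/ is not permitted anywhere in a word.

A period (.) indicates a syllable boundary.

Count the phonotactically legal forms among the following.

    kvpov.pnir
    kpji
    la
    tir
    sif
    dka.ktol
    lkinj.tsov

kvpov.pnir — violates constraint (i): syllable 1 onset /kvp/ has 3 consonants (> 2) → phonotactically illegal
kpji — violates constraint (i): syllable 1 onset /kpj/ has 3 consonants (> 2) → phonotactically illegal
la — σ1 onset /l/, coda /∅/ ok → phonotactically legal
tir — σ1 onset /t/, coda /r/ ok → phonotactically legal
sif — σ1 onset /s/, coda /f/ ok → phonotactically legal
dka.ktol — violates constraint (iv): contains banned sequence /dk/ → phonotactically illegal
lkinj.tsov — violates constraint (iii): syllable 1 coda /nj/ has 2 consonants (> 1) → phonotactically illegal
Phonotactically legal: la, tir, sif → 3.

3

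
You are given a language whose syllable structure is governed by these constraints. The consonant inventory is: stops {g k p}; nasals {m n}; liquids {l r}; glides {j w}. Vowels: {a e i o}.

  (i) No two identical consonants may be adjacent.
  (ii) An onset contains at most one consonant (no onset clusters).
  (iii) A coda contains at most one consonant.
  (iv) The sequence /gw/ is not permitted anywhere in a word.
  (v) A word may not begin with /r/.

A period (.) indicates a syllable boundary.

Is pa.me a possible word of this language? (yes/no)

pa.me — σ1 onset /p/, coda /∅/ ok; σ2 onset /m/, coda /∅/ ok → licit

yes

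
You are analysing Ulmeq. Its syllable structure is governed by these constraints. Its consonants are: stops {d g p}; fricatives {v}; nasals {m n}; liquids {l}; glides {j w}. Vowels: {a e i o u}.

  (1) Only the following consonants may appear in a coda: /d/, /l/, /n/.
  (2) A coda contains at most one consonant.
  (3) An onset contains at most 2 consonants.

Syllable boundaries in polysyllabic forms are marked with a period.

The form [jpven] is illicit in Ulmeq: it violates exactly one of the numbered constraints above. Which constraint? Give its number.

[jpven]: syllable 1 onset /jpv/ has 3 consonants (> 2).
This is a violation of constraint 3: "An onset contains at most 2 consonants."
The remaining constraints (1, 2) are satisfied.

3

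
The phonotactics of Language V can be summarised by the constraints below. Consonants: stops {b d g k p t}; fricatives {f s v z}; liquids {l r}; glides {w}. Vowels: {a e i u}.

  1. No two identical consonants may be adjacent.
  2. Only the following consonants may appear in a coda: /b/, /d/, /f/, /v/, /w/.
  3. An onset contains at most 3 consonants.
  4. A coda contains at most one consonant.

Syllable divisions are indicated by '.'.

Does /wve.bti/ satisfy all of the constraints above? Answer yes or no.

yes

/wve.bti/ — σ1 onset /wv/ (2C), coda /∅/ ok; σ2 onset /bt/ (2C), coda /∅/ ok → well-formed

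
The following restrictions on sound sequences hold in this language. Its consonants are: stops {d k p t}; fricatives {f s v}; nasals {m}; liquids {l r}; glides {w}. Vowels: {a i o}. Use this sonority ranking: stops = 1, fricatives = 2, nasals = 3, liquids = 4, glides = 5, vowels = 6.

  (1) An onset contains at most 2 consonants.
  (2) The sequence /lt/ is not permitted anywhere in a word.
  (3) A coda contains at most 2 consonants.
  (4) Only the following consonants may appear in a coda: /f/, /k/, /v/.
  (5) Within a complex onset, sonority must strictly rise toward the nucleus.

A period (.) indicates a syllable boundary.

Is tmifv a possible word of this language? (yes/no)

tmifv — σ1 onset /tm/ (1→3 rises), coda /fv/ (2C) ok → well-formed

yes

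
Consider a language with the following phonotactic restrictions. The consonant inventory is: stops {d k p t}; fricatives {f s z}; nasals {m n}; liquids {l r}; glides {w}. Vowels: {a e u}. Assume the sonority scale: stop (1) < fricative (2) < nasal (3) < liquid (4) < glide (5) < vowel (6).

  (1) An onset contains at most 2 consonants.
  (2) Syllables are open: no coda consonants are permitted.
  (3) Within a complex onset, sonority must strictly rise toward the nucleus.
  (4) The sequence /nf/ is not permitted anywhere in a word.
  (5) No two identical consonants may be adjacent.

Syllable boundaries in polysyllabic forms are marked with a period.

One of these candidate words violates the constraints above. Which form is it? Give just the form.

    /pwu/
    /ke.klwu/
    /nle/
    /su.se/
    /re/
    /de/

/ke.klwu/

/pwu/ — σ1 onset /pw/ (1→5 rises), coda /∅/ ok → phonotactically legal
/ke.klwu/ — violates constraint 1: syllable 2 onset /klw/ has 3 consonants (> 2) → phonotactically illegal
/nle/ — σ1 onset /nl/ (3→4 rises), coda /∅/ ok → phonotactically legal
/su.se/ — σ1 onset /s/, coda /∅/ ok; σ2 onset /s/, coda /∅/ ok → phonotactically legal
/re/ — σ1 onset /r/, coda /∅/ ok → phonotactically legal
/de/ — σ1 onset /d/, coda /∅/ ok → phonotactically legal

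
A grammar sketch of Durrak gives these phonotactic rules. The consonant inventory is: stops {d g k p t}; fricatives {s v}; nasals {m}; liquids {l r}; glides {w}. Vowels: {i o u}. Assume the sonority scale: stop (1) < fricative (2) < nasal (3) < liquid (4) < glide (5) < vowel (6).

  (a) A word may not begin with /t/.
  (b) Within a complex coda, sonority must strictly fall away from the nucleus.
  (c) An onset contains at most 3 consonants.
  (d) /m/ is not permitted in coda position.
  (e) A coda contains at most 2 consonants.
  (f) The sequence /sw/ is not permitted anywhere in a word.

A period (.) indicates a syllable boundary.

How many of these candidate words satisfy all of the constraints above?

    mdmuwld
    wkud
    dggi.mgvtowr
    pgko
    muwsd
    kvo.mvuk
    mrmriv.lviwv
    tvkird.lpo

mdmuwld — violates constraint (e): syllable 1 coda /wld/ has 3 consonants (> 2) → not permitted
wkud — σ1 onset /wk/ (2C), coda /d/ ok → permitted
dggi.mgvtowr — violates constraint (c): syllable 2 onset /mgvt/ has 4 consonants (> 3) → not permitted
pgko — σ1 onset /pgk/ (3C), coda /∅/ ok → permitted
muwsd — violates constraint (e): syllable 1 coda /wsd/ has 3 consonants (> 2) → not permitted
kvo.mvuk — σ1 onset /kv/ (2C), coda /∅/ ok; σ2 onset /mv/ (2C), coda /k/ ok → permitted
mrmriv.lviwv — violates constraint (c): syllable 1 onset /mrmr/ has 4 consonants (> 3) → not permitted
tvkird.lpo — violates constraint (a): word begins with /t/ → not permitted
Permitted: wkud, pgko, kvo.mvuk → 3.

3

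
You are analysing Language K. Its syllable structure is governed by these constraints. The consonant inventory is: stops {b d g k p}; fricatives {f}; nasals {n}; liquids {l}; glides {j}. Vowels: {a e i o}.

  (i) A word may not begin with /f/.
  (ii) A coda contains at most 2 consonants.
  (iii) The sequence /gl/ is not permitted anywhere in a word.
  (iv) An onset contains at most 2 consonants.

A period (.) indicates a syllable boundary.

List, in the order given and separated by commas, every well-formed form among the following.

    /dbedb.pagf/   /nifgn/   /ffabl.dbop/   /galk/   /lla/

/dbedb.pagf/, /galk/, /lla/

/dbedb.pagf/ — σ1 onset /db/ (2C), coda /db/ (2C) ok; σ2 onset /p/, coda /gf/ (2C) ok → well-formed
/nifgn/ — violates constraint (ii): syllable 1 coda /fgn/ has 3 consonants (> 2) → ill-formed
/ffabl.dbop/ — violates constraint (i): word begins with /f/ → ill-formed
/galk/ — σ1 onset /g/, coda /lk/ (2C) ok → well-formed
/lla/ — σ1 onset /ll/ (2C), coda /∅/ ok → well-formed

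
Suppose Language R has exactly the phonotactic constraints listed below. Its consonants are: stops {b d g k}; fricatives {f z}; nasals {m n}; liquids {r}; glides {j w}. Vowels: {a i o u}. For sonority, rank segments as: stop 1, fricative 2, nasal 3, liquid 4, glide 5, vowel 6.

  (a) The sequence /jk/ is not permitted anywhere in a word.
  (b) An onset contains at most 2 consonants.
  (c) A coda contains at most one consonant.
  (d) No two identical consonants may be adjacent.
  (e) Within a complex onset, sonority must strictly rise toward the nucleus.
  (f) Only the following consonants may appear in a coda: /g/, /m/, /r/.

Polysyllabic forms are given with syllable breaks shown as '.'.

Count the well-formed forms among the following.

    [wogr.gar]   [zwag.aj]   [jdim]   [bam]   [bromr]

1

[wogr.gar] — violates constraint (c): syllable 1 coda /gr/ has 2 consonants (> 1) → ill-formed
[zwag.aj] — violates constraint (f): syllable 2 coda contains /j/, which is not a licensed coda consonant → ill-formed
[jdim] — violates constraint (e): syllable 1 onset /jd/: /j/ (glide, 5) → /d/ (stop, 1) does not rise → ill-formed
[bam] — σ1 onset /b/, coda /m/ ok → well-formed
[bromr] — violates constraint (c): syllable 1 coda /mr/ has 2 consonants (> 1) → ill-formed
Well-formed: [bam] → 1.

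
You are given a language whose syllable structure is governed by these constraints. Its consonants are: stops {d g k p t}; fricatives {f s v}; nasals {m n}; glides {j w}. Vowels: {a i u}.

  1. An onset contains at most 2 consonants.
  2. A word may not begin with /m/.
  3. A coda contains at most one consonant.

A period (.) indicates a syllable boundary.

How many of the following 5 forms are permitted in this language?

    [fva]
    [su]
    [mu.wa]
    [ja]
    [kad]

4

[fva] — σ1 onset /fv/ (2C), coda /∅/ ok → permitted
[su] — σ1 onset /s/, coda /∅/ ok → permitted
[mu.wa] — violates constraint 2: word begins with /m/ → not permitted
[ja] — σ1 onset /j/, coda /∅/ ok → permitted
[kad] — σ1 onset /k/, coda /d/ ok → permitted
Permitted: [fva], [su], [ja], [kad] → 4.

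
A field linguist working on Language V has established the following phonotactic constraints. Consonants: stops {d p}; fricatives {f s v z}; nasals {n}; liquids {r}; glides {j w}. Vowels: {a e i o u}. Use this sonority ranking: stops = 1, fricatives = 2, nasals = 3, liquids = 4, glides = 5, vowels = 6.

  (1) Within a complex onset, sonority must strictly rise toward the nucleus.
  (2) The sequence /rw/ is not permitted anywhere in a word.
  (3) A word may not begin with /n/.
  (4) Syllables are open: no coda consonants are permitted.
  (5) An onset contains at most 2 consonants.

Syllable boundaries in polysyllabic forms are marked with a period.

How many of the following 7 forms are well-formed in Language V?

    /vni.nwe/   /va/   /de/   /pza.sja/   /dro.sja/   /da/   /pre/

7

/vni.nwe/ — σ1 onset /vn/ (2→3 rises), coda /∅/ ok; σ2 onset /nw/ (3→5 rises), coda /∅/ ok → well-formed
/va/ — σ1 onset /v/, coda /∅/ ok → well-formed
/de/ — σ1 onset /d/, coda /∅/ ok → well-formed
/pza.sja/ — σ1 onset /pz/ (1→2 rises), coda /∅/ ok; σ2 onset /sj/ (2→5 rises), coda /∅/ ok → well-formed
/dro.sja/ — σ1 onset /dr/ (1→4 rises), coda /∅/ ok; σ2 onset /sj/ (2→5 rises), coda /∅/ ok → well-formed
/da/ — σ1 onset /d/, coda /∅/ ok → well-formed
/pre/ — σ1 onset /pr/ (1→4 rises), coda /∅/ ok → well-formed
Well-formed: /vni.nwe/, /va/, /de/, /pza.sja/, /dro.sja/, /da/, /pre/ → 7.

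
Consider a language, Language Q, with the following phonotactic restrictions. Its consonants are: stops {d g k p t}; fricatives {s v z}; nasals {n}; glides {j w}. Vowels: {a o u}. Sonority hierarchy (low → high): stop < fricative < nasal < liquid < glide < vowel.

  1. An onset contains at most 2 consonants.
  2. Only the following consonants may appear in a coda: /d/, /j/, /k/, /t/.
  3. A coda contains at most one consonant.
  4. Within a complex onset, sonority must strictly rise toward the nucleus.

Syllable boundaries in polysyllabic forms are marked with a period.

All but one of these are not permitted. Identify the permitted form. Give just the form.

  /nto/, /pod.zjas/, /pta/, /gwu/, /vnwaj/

/nto/ — violates constraint 4: syllable 1 onset /nt/: /n/ (nasal, 3) → /t/ (stop, 1) does not rise → not permitted
/pod.zjas/ — violates constraint 2: syllable 2 coda contains /s/, which is not a licensed coda consonant → not permitted
/pta/ — violates constraint 4: syllable 1 onset /pt/: /p/ (stop, 1) → /t/ (stop, 1) does not rise → not permitted
/gwu/ — σ1 onset /gw/ (1→5 rises), coda /∅/ ok → permitted
/vnwaj/ — violates constraint 1: syllable 1 onset /vnw/ has 3 consonants (> 2) → not permitted

/gwu/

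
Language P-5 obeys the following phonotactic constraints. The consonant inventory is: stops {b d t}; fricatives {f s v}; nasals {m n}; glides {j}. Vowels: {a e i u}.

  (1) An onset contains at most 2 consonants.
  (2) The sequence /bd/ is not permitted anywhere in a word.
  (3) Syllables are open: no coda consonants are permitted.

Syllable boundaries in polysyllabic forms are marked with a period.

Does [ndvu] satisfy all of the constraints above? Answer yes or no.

[ndvu] — violates constraint 1: syllable 1 onset /ndv/ has 3 consonants (> 2) → not permitted

no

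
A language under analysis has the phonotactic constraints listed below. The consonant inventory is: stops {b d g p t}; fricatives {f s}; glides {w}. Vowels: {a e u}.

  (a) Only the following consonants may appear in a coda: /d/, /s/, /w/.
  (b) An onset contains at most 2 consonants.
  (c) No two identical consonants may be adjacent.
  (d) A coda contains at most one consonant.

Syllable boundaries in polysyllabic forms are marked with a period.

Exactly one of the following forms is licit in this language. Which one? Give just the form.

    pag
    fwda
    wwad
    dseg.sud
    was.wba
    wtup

pag — violates constraint (a): syllable 1 coda contains /g/, which is not a licensed coda consonant → illicit
fwda — violates constraint (b): syllable 1 onset /fwd/ has 3 consonants (> 2) → illicit
wwad — violates constraint (c): adjacent identical consonants /ww/ → illicit
dseg.sud — violates constraint (a): syllable 1 coda contains /g/, which is not a licensed coda consonant → illicit
was.wba — σ1 onset /w/, coda /s/ ok; σ2 onset /wb/ (2C), coda /∅/ ok → licit
wtup — violates constraint (a): syllable 1 coda contains /p/, which is not a licensed coda consonant → illicit

was.wba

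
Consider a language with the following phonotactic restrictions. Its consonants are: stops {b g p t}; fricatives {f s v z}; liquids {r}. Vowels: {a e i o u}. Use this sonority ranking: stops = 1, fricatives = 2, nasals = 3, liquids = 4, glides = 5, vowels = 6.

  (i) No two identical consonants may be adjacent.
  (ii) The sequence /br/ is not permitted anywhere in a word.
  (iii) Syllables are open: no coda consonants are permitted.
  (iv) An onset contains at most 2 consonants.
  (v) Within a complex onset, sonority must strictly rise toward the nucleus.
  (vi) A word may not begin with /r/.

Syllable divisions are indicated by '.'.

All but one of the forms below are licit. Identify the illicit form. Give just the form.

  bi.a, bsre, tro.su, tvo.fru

bsre

bi.a — σ1 onset /b/, coda /∅/ ok; σ2 onset /∅/, coda /∅/ ok → licit
bsre — violates constraint (iv): syllable 1 onset /bsr/ has 3 consonants (> 2) → illicit
tro.su — σ1 onset /tr/ (1→4 rises), coda /∅/ ok; σ2 onset /s/, coda /∅/ ok → licit
tvo.fru — σ1 onset /tv/ (1→2 rises), coda /∅/ ok; σ2 onset /fr/ (2→4 rises), coda /∅/ ok → licit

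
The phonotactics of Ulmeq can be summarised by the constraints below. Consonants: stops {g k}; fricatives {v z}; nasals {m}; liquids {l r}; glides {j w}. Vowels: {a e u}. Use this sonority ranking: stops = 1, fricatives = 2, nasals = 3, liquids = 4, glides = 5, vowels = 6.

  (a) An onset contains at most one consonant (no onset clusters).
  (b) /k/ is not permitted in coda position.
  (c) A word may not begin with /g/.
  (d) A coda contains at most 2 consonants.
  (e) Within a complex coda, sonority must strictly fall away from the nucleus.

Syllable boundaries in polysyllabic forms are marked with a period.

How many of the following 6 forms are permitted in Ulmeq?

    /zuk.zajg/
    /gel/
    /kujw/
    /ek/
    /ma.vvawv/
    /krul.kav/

0

/zuk.zajg/ — violates constraint (b): syllable 1 coda contains /k/ → not permitted
/gel/ — violates constraint (c): word begins with /g/ → not permitted
/kujw/ — violates constraint (e): syllable 1 coda /jw/: /j/ (glide, 5) → /w/ (glide, 5) does not fall → not permitted
/ek/ — violates constraint (b): syllable 1 coda contains /k/ → not permitted
/ma.vvawv/ — violates constraint (a): syllable 2 onset /vv/ has 2 consonants (> 1) → not permitted
/krul.kav/ — violates constraint (a): syllable 1 onset /kr/ has 2 consonants (> 1) → not permitted
No form is permitted → 0.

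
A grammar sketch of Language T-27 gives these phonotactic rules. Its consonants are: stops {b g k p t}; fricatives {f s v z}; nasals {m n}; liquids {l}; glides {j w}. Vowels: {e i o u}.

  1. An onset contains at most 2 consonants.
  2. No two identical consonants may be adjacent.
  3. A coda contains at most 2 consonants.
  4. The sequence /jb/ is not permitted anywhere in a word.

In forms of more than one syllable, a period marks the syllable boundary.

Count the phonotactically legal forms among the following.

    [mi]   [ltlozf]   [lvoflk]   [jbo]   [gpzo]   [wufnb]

[mi] — σ1 onset /m/, coda /∅/ ok → phonotactically legal
[ltlozf] — violates constraint 1: syllable 1 onset /ltl/ has 3 consonants (> 2) → phonotactically illegal
[lvoflk] — violates constraint 3: syllable 1 coda /flk/ has 3 consonants (> 2) → phonotactically illegal
[jbo] — violates constraint 4: contains banned sequence /jb/ → phonotactically illegal
[gpzo] — violates constraint 1: syllable 1 onset /gpz/ has 3 consonants (> 2) → phonotactically illegal
[wufnb] — violates constraint 3: syllable 1 coda /fnb/ has 3 consonants (> 2) → phonotactically illegal
Phonotactically legal: [mi] → 1.

1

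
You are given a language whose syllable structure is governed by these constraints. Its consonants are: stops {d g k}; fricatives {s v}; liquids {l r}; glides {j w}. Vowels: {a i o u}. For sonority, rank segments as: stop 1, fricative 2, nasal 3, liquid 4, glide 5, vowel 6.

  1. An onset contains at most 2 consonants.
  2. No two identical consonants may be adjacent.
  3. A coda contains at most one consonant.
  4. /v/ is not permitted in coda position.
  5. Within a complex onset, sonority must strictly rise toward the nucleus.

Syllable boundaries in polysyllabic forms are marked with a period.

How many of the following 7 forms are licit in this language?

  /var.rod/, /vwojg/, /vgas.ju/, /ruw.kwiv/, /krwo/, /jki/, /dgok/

0

/var.rod/ — violates constraint 2: adjacent identical consonants /rr/ → illicit
/vwojg/ — violates constraint 3: syllable 1 coda /jg/ has 2 consonants (> 1) → illicit
/vgas.ju/ — violates constraint 5: syllable 1 onset /vg/: /v/ (fricative, 2) → /g/ (stop, 1) does not rise → illicit
/ruw.kwiv/ — violates constraint 4: syllable 2 coda contains /v/ → illicit
/krwo/ — violates constraint 1: syllable 1 onset /krw/ has 3 consonants (> 2) → illicit
/jki/ — violates constraint 5: syllable 1 onset /jk/: /j/ (glide, 5) → /k/ (stop, 1) does not rise → illicit
/dgok/ — violates constraint 5: syllable 1 onset /dg/: /d/ (stop, 1) → /g/ (stop, 1) does not rise → illicit
No form is licit → 0.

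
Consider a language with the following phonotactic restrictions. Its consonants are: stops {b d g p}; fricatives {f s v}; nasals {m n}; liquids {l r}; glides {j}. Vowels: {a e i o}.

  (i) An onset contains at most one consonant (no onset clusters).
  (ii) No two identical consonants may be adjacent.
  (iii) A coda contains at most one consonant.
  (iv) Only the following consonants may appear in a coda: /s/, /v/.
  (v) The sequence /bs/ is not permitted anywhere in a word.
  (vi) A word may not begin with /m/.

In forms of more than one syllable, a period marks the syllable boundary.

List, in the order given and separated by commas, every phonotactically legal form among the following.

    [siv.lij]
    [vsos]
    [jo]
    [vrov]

[siv.lij] — violates constraint (iv): syllable 2 coda contains /j/, which is not a licensed coda consonant → phonotactically illegal
[vsos] — violates constraint (i): syllable 1 onset /vs/ has 2 consonants (> 1) → phonotactically illegal
[jo] — σ1 onset /j/, coda /∅/ ok → phonotactically legal
[vrov] — violates constraint (i): syllable 1 onset /vr/ has 2 consonants (> 1) → phonotactically illegal

[jo]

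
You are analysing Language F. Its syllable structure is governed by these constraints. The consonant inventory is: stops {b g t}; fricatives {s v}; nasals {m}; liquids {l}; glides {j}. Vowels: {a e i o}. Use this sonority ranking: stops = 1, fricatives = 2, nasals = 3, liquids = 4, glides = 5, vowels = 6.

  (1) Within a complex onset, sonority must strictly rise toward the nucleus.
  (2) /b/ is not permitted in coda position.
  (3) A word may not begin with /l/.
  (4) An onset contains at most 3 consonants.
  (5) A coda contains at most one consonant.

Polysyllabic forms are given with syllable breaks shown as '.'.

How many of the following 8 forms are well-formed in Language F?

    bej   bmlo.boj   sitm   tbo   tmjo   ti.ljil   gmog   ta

6

bej — σ1 onset /b/, coda /j/ ok → well-formed
bmlo.boj — σ1 onset /bml/ (1→3→4 rises), coda /∅/ ok; σ2 onset /b/, coda /j/ ok → well-formed
sitm — violates constraint 5: syllable 1 coda /tm/ has 2 consonants (> 1) → ill-formed
tbo — violates constraint 1: syllable 1 onset /tb/: /t/ (stop, 1) → /b/ (stop, 1) does not rise → ill-formed
tmjo — σ1 onset /tmj/ (1→3→5 rises), coda /∅/ ok → well-formed
ti.ljil — σ1 onset /t/, coda /∅/ ok; σ2 onset /lj/ (4→5 rises), coda /l/ ok → well-formed
gmog — σ1 onset /gm/ (1→3 rises), coda /g/ ok → well-formed
ta — σ1 onset /t/, coda /∅/ ok → well-formed
Well-formed: bej, bmlo.boj, tmjo, ti.ljil, gmog, ta → 6.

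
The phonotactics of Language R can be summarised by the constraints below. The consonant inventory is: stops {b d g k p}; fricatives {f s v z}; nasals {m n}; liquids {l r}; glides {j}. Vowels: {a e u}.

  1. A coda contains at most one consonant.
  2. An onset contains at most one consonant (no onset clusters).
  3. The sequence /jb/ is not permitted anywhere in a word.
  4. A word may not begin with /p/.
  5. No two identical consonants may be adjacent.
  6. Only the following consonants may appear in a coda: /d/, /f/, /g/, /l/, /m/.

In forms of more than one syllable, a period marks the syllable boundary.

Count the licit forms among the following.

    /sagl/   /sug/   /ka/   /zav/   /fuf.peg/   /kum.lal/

/sagl/ — violates constraint 1: syllable 1 coda /gl/ has 2 consonants (> 1) → illicit
/sug/ — σ1 onset /s/, coda /g/ ok → licit
/ka/ — σ1 onset /k/, coda /∅/ ok → licit
/zav/ — violates constraint 6: syllable 1 coda contains /v/, which is not a licensed coda consonant → illicit
/fuf.peg/ — σ1 onset /f/, coda /f/ ok; σ2 onset /p/, coda /g/ ok → licit
/kum.lal/ — σ1 onset /k/, coda /m/ ok; σ2 onset /l/, coda /l/ ok → licit
Licit: /sug/, /ka/, /fuf.peg/, /kum.lal/ → 4.

4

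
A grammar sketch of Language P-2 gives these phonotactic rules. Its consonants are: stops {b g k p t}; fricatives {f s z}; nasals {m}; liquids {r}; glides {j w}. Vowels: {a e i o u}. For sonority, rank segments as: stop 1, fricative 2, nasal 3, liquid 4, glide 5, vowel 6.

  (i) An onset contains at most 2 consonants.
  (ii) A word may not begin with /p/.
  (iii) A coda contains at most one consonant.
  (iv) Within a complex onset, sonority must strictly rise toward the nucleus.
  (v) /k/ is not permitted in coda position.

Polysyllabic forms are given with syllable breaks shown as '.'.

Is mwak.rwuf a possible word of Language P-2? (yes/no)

mwak.rwuf — violates constraint (v): syllable 1 coda contains /k/ → not permitted

no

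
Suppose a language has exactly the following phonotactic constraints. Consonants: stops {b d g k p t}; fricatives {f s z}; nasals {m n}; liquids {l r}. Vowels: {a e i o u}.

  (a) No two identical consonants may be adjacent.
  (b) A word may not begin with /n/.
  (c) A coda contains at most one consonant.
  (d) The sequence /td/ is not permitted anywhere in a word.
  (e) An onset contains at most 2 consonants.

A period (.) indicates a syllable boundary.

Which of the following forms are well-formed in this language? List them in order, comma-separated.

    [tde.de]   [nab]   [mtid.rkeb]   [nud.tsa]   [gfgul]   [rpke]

[mtid.rkeb]

[tde.de] — violates constraint (d): contains banned sequence /td/ → ill-formed
[nab] — violates constraint (b): word begins with /n/ → ill-formed
[mtid.rkeb] — σ1 onset /mt/ (2C), coda /d/ ok; σ2 onset /rk/ (2C), coda /b/ ok → well-formed
[nud.tsa] — violates constraint (b): word begins with /n/ → ill-formed
[gfgul] — violates constraint (e): syllable 1 onset /gfg/ has 3 consonants (> 2) → ill-formed
[rpke] — violates constraint (e): syllable 1 onset /rpk/ has 3 consonants (> 2) → ill-formed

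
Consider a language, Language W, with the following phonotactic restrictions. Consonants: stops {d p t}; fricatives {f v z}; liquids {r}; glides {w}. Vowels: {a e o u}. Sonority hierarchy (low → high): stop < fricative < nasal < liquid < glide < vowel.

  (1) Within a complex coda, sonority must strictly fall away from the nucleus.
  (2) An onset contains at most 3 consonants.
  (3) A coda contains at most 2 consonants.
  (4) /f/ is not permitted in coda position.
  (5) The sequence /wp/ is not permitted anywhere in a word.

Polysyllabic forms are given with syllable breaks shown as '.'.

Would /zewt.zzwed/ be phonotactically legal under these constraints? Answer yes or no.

yes

/zewt.zzwed/ — σ1 onset /z/, coda /wt/ (5→1 falls) ok; σ2 onset /zzw/ (3C), coda /d/ ok → phonotactically legal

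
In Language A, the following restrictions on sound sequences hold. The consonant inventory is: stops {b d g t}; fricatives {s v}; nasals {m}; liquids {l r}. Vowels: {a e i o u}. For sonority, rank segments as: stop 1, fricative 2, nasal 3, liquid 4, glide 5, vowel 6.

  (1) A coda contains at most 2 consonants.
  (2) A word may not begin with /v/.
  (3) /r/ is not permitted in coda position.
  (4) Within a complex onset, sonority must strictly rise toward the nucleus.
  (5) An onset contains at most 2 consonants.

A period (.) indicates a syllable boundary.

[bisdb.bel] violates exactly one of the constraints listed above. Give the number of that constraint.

[bisdb.bel]: syllable 1 coda /sdb/ has 3 consonants (> 2).
This is a violation of constraint 1: "A coda contains at most 2 consonants."
The remaining constraints (2, 3, 4, 5) are satisfied.

1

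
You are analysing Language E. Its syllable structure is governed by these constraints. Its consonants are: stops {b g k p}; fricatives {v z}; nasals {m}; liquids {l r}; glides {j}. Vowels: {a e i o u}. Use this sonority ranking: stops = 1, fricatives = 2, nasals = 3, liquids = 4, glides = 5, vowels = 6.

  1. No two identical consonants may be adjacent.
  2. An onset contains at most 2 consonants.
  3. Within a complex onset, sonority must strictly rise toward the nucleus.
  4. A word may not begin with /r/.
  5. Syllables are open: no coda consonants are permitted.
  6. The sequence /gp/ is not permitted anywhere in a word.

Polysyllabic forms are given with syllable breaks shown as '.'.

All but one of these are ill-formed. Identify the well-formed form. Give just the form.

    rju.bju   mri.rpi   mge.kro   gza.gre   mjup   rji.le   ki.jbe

gza.gre

rju.bju — violates constraint 4: word begins with /r/ → ill-formed
mri.rpi — violates constraint 3: syllable 2 onset /rp/: /r/ (liquid, 4) → /p/ (stop, 1) does not rise → ill-formed
mge.kro — violates constraint 3: syllable 1 onset /mg/: /m/ (nasal, 3) → /g/ (stop, 1) does not rise → ill-formed
gza.gre — σ1 onset /gz/ (1→2 rises), coda /∅/ ok; σ2 onset /gr/ (1→4 rises), coda /∅/ ok → well-formed
mjup — violates constraint 5: syllable 1 coda /p/ has 1 consonant (> 0) → ill-formed
rji.le — violates constraint 4: word begins with /r/ → ill-formed
ki.jbe — violates constraint 3: syllable 2 onset /jb/: /j/ (glide, 5) → /b/ (stop, 1) does not rise → ill-formed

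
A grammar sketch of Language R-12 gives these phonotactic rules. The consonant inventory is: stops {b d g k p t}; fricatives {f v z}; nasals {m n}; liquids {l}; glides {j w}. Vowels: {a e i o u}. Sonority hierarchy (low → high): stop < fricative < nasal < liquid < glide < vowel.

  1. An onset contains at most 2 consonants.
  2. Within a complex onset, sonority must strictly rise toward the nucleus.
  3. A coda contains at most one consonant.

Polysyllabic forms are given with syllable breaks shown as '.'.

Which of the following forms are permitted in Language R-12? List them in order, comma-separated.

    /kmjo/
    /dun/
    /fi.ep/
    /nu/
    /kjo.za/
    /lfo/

/dun/, /fi.ep/, /nu/, /kjo.za/

/kmjo/ — violates constraint 1: syllable 1 onset /kmj/ has 3 consonants (> 2) → not permitted
/dun/ — σ1 onset /d/, coda /n/ ok → permitted
/fi.ep/ — σ1 onset /f/, coda /∅/ ok; σ2 onset /∅/, coda /p/ ok → permitted
/nu/ — σ1 onset /n/, coda /∅/ ok → permitted
/kjo.za/ — σ1 onset /kj/ (1→5 rises), coda /∅/ ok; σ2 onset /z/, coda /∅/ ok → permitted
/lfo/ — violates constraint 2: syllable 1 onset /lf/: /l/ (liquid, 4) → /f/ (fricative, 2) does not rise → not permitted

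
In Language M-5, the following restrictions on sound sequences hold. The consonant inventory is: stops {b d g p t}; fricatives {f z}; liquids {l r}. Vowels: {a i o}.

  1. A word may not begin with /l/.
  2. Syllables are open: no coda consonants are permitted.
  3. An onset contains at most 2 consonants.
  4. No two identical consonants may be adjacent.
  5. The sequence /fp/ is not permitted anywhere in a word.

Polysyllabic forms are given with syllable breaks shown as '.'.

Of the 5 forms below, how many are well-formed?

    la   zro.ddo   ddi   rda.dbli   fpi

0

la — violates constraint 1: word begins with /l/ → ill-formed
zro.ddo — violates constraint 4: adjacent identical consonants /dd/ → ill-formed
ddi — violates constraint 4: adjacent identical consonants /dd/ → ill-formed
rda.dbli — violates constraint 3: syllable 2 onset /dbl/ has 3 consonants (> 2) → ill-formed
fpi — violates constraint 5: contains banned sequence /fp/ → ill-formed
No form is well-formed → 0.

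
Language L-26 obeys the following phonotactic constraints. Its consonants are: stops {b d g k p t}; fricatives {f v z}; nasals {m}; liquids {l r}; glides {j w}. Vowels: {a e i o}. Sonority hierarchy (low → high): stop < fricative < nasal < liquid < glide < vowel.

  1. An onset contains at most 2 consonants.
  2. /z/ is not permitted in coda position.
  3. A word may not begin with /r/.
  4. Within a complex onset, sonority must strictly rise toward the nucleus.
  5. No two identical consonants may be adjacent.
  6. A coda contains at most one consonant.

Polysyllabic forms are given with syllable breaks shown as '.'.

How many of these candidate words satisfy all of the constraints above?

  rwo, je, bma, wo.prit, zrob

rwo — violates constraint 3: word begins with /r/ → phonotactically illegal
je — σ1 onset /j/, coda /∅/ ok → phonotactically legal
bma — σ1 onset /bm/ (1→3 rises), coda /∅/ ok → phonotactically legal
wo.prit — σ1 onset /w/, coda /∅/ ok; σ2 onset /pr/ (1→4 rises), coda /t/ ok → phonotactically legal
zrob — σ1 onset /zr/ (2→4 rises), coda /b/ ok → phonotactically legal
Phonotactically legal: je, bma, wo.prit, zrob → 4.

4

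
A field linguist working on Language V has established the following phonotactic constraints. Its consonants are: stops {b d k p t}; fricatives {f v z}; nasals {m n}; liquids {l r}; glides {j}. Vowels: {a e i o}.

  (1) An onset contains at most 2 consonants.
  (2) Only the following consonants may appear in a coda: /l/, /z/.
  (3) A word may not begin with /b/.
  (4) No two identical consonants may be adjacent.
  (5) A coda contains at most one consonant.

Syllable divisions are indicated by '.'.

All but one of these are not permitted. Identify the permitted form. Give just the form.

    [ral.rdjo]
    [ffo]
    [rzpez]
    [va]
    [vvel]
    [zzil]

[va]

[ral.rdjo] — violates constraint 1: syllable 2 onset /rdj/ has 3 consonants (> 2) → not permitted
[ffo] — violates constraint 4: adjacent identical consonants /ff/ → not permitted
[rzpez] — violates constraint 1: syllable 1 onset /rzp/ has 3 consonants (> 2) → not permitted
[va] — σ1 onset /v/, coda /∅/ ok → permitted
[vvel] — violates constraint 4: adjacent identical consonants /vv/ → not permitted
[zzil] — violates constraint 4: adjacent identical consonants /zz/ → not permitted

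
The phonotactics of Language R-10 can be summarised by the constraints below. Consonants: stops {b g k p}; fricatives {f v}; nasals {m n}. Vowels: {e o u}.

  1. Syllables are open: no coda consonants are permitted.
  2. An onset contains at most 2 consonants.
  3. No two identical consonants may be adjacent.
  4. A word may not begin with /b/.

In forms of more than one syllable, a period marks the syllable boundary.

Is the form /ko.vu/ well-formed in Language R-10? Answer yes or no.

/ko.vu/ — σ1 onset /k/, coda /∅/ ok; σ2 onset /v/, coda /∅/ ok → well-formed

yes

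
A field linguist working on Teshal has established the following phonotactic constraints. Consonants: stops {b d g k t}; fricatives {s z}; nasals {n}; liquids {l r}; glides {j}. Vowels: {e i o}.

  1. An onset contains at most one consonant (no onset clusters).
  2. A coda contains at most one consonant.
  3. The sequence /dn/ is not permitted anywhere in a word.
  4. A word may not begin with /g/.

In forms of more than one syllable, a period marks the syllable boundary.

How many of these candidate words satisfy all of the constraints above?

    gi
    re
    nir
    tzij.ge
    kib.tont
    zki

2

gi — violates constraint 4: word begins with /g/ → ill-formed
re — σ1 onset /r/, coda /∅/ ok → well-formed
nir — σ1 onset /n/, coda /r/ ok → well-formed
tzij.ge — violates constraint 1: syllable 1 onset /tz/ has 2 consonants (> 1) → ill-formed
kib.tont — violates constraint 2: syllable 2 coda /nt/ has 2 consonants (> 1) → ill-formed
zki — violates constraint 1: syllable 1 onset /zk/ has 2 consonants (> 1) → ill-formed
Well-formed: re, nir → 2.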